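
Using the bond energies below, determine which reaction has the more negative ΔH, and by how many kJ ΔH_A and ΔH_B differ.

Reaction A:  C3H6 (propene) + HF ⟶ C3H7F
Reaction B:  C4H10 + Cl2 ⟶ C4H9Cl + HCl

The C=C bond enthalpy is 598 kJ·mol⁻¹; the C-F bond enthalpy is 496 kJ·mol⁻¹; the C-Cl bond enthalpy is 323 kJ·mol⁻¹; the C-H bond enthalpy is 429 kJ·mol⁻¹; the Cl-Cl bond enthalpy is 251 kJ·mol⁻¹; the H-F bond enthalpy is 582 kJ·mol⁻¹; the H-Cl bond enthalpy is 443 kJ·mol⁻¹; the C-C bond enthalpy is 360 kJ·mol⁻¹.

Reaction A, by 19 kJ

Reaction A:
  Bonds broken (reactants):
    C-C: 1 × 360 = 360
    C-H: 6 × 429 = 2574
    C=C: 1 × 598 = 598
    H-F: 1 × 582 = 582
    Σ(broken) = 4114 kJ
  Bonds formed (products):
    C-C: 2 × 360 = 720
    C-F: 1 × 496 = 496
    C-H: 7 × 429 = 3003
    Σ(formed) = 4219 kJ
  ΔH_A = 4114 − 4219 = −105 kJ
Reaction B:
  Bonds broken (reactants):
    C-C: 3 × 360 = 1080
    C-H: 10 × 429 = 4290
    Cl-Cl: 1 × 251 = 251
    Σ(broken) = 5621 kJ
  Bonds formed (products):
    C-C: 3 × 360 = 1080
    C-Cl: 1 × 323 = 323
    C-H: 9 × 429 = 3861
    H-Cl: 1 × 443 = 443
    Σ(formed) = 5707 kJ
  ΔH_B = 5621 − 5707 = −86 kJ
ΔH_A − ΔH_B = −19 kJ, so reaction A has the more negative ΔH; |ΔH_A − ΔH_B| = 19 kJ.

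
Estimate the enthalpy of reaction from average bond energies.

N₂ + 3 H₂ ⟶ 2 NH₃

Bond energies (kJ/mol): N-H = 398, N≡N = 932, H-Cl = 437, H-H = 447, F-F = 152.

ΔH ≈ −115 kJ

Bonds broken (reactants):
  H-H: 3 × 447 = 1341
  N≡N: 1 × 932 = 932
  Σ(broken) = 2273 kJ
Bonds formed (products):
  N-H: 6 × 398 = 2388
  Σ(formed) = 2388 kJ
ΔH = Σ(broken) − Σ(formed) = 2273 − 2388 = −115 kJ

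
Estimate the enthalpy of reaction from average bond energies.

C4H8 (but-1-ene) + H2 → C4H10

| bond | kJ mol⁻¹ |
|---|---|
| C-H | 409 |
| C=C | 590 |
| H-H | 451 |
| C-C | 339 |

ΔH ≈ −116 kJ

Bonds broken (reactants):
  C-C: 2 × 339 = 678
  C-H: 8 × 409 = 3272
  C=C: 1 × 590 = 590
  H-H: 1 × 451 = 451
  Σ(broken) = 4991 kJ
Bonds formed (products):
  C-C: 3 × 339 = 1017
  C-H: 10 × 409 = 4090
  Σ(formed) = 5107 kJ
ΔH = Σ(broken) − Σ(formed) = 4991 − 5107 = −116 kJ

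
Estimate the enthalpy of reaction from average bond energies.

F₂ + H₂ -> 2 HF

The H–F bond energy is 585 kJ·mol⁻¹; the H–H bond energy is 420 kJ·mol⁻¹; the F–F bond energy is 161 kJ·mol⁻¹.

ΔH ≈ −589 kJ

Bonds broken (reactants):
  F–F: 1 × 161 = 161
  H–H: 1 × 420 = 420
  Σ(broken) = 581 kJ
Bonds formed (products):
  H–F: 2 × 585 = 1170
  Σ(formed) = 1170 kJ
ΔH = Σ(broken) − Σ(formed) = 581 − 1170 = −589 kJ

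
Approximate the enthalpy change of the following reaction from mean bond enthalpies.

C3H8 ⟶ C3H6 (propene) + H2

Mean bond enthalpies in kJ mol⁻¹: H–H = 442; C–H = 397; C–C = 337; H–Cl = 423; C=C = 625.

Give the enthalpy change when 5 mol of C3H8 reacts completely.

Bonds broken (reactants):
  C–C: 2 × 337 = 674
  C–H: 8 × 397 = 3176
  Σ(broken) = 3850 kJ
Bonds formed (products):
  C–C: 1 × 337 = 337
  C–H: 6 × 397 = 2382
  C=C: 1 × 625 = 625
  H–H: 1 × 442 = 442
  Σ(formed) = 3786 kJ
ΔH = Σ(broken) − Σ(formed) = 3850 − 3786 = +64 kJ
For 5× the reaction as written: 5 × (+64) = +320 kJ

ΔH = +320 kJ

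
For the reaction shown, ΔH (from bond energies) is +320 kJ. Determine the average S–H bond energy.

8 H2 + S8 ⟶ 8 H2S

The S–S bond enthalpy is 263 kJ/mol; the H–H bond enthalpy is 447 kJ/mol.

Let D be the S–H bond energy.
Σ(broken) = 8×447 + 8×263 = 5680
Σ(formed) = 16×D = 16D
ΔH = Σ(broken) − Σ(formed) = (5680) − (16D) = +5680 − 16D
Setting this equal to +320 kJ gives 16D = 5360, so D = 335 kJ/mol.

D(S–H) ≈ 335 kJ/mol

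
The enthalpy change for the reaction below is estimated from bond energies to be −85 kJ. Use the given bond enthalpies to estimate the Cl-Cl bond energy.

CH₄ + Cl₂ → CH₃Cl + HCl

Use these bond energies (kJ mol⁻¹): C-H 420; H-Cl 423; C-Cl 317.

D(Cl-Cl) ≈ 235 kJ/mol

Let D be the Cl-Cl bond energy.
Σ(broken) = 4×420 + 1×D = 1680 + D
Σ(formed) = 1×317 + 3×420 + 1×423 = 2000
ΔH = Σ(broken) − Σ(formed) = (1680 + D) − (2000) = −320 + D
Setting this equal to −85 kJ gives D = 235 kJ/mol.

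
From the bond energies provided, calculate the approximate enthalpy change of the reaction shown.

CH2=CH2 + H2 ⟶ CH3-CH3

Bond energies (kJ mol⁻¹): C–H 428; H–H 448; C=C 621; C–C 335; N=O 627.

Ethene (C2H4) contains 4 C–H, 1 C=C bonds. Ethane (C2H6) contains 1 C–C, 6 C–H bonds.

Bonds broken (reactants):
  C–H: 4 × 428 = 1712
  C=C: 1 × 621 = 621
  H–H: 1 × 448 = 448
  Σ(broken) = 2781 kJ
Bonds formed (products):
  C–C: 1 × 335 = 335
  C–H: 6 × 428 = 2568
  Σ(formed) = 2903 kJ
ΔH = Σ(broken) − Σ(formed) = 2781 − 2903 = −122 kJ

ΔH ≈ −122 kJ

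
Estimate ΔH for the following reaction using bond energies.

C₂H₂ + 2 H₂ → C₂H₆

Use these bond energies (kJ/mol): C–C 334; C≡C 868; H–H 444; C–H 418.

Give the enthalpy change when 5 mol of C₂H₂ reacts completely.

ΔH = −1250 kJ

Bonds broken (reactants):
  C≡C: 1 × 868 = 868
  C–H: 2 × 418 = 836
  H–H: 2 × 444 = 888
  Σ(broken) = 2592 kJ
Bonds formed (products):
  C–C: 1 × 334 = 334
  C–H: 6 × 418 = 2508
  Σ(formed) = 2842 kJ
ΔH = Σ(broken) − Σ(formed) = 2592 − 2842 = −250 kJ
For 5× the reaction as written: 5 × (−250) = −1250 kJ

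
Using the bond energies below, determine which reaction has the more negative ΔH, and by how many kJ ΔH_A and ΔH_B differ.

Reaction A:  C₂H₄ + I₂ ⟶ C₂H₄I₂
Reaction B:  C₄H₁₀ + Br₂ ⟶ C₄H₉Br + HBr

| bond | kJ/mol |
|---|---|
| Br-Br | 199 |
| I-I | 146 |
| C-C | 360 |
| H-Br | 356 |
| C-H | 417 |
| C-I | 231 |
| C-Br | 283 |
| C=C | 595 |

Reaction A, by 58 kJ

Reaction A:
  Bonds broken (reactants):
    C-H: 4 × 417 = 1668
    C=C: 1 × 595 = 595
    I-I: 1 × 146 = 146
    Σ(broken) = 2409 kJ
  Bonds formed (products):
    C-C: 1 × 360 = 360
    C-H: 4 × 417 = 1668
    C-I: 2 × 231 = 462
    Σ(formed) = 2490 kJ
  ΔH_A = 2409 − 2490 = −81 kJ
Reaction B:
  Bonds broken (reactants):
    Br-Br: 1 × 199 = 199
    C-C: 3 × 360 = 1080
    C-H: 10 × 417 = 4170
    Σ(broken) = 5449 kJ
  Bonds formed (products):
    C-Br: 1 × 283 = 283
    C-C: 3 × 360 = 1080
    C-H: 9 × 417 = 3753
    H-Br: 1 × 356 = 356
    Σ(formed) = 5472 kJ
  ΔH_B = 5449 − 5472 = −23 kJ
ΔH_A − ΔH_B = −58 kJ, so reaction A has the more negative ΔH; |ΔH_A − ΔH_B| = 58 kJ.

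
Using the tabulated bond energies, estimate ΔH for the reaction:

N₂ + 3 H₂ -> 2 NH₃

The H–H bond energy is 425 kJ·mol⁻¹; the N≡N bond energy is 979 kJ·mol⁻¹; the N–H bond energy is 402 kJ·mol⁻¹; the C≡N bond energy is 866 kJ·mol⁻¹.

Bonds broken (reactants):
  H–H: 3 × 425 = 1275
  N≡N: 1 × 979 = 979
  Σ(broken) = 2254 kJ
Bonds formed (products):
  N–H: 6 × 402 = 2412
  Σ(formed) = 2412 kJ
ΔH = Σ(broken) − Σ(formed) = 2254 − 2412 = −158 kJ

ΔH ≈ −158 kJ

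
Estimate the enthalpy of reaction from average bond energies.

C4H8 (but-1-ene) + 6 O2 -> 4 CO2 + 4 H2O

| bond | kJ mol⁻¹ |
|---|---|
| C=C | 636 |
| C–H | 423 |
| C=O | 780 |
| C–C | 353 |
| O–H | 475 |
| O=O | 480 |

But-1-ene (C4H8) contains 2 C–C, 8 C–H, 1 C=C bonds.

ΔH ≈ −2434 kJ

Bonds broken (reactants):
  C–C: 2 × 353 = 706
  C–H: 8 × 423 = 3384
  C=C: 1 × 636 = 636
  O=O: 6 × 480 = 2880
  Σ(broken) = 7606 kJ
Bonds formed (products):
  C=O: 8 × 780 = 6240
  O–H: 8 × 475 = 3800
  Σ(formed) = 10040 kJ
ΔH = Σ(broken) − Σ(formed) = 7606 − 10040 = −2434 kJ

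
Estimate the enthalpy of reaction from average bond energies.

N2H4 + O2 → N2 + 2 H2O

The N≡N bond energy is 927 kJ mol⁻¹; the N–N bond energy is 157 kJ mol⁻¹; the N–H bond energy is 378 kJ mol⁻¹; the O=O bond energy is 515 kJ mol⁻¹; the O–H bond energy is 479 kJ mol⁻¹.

ΔH ≈ −659 kJ

Bonds broken (reactants):
  N–H: 4 × 378 = 1512
  N–N: 1 × 157 = 157
  O=O: 1 × 515 = 515
  Σ(broken) = 2184 kJ
Bonds formed (products):
  N≡N: 1 × 927 = 927
  O–H: 4 × 479 = 1916
  Σ(formed) = 2843 kJ
ΔH = Σ(broken) − Σ(formed) = 2184 − 2843 = −659 kJ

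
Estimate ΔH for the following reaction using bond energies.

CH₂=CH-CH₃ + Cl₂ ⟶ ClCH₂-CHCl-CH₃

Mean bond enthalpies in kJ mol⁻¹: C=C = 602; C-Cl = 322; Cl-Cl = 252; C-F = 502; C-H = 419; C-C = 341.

Bonds broken (reactants):
  C-C: 1 × 341 = 341
  C-H: 6 × 419 = 2514
  C=C: 1 × 602 = 602
  Cl-Cl: 1 × 252 = 252
  Σ(broken) = 3709 kJ
Bonds formed (products):
  C-C: 2 × 341 = 682
  C-Cl: 2 × 322 = 644
  C-H: 6 × 419 = 2514
  Σ(formed) = 3840 kJ
ΔH = Σ(broken) − Σ(formed) = 3709 − 3840 = −131 kJ

ΔH ≈ −131 kJ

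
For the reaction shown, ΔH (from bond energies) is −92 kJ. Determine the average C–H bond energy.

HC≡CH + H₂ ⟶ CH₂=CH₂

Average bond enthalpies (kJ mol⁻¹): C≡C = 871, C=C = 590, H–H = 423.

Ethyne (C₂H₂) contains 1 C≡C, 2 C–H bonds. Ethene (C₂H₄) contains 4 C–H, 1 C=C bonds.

Let D be the C–H bond energy.
Σ(broken) = 1×871 + 2×D + 1×423 = 1294 + 2D
Σ(formed) = 4×D + 1×590 = 590 + 4D
ΔH = Σ(broken) − Σ(formed) = (1294 + 2D) − (590 + 4D) = +704 − 2D
Setting this equal to −92 kJ gives 2D = 796, so D = 398 kJ/mol.

D(C–H) ≈ 398 kJ/mol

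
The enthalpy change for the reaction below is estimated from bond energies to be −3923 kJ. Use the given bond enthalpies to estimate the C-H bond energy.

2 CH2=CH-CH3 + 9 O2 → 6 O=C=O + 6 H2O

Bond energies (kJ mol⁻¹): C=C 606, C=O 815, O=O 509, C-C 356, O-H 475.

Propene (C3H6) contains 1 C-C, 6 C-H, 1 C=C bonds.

Let D be the C-H bond energy.
Σ(broken) = 2×356 + 12×D + 2×606 + 9×509 = 6505 + 12D
Σ(formed) = 12×815 + 12×475 = 15480
ΔH = Σ(broken) − Σ(formed) = (6505 + 12D) − (15480) = −8975 + 12D
Setting this equal to −3923 kJ gives 12D = 5052, so D = 421 kJ/mol.

D(C-H) ≈ 421 kJ/mol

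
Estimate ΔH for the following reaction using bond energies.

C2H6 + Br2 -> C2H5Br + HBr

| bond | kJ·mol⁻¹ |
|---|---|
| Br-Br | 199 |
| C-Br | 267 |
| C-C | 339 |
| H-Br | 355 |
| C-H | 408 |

Bonds broken (reactants):
  Br-Br: 1 × 199 = 199
  C-C: 1 × 339 = 339
  C-H: 6 × 408 = 2448
  Σ(broken) = 2986 kJ
Bonds formed (products):
  C-Br: 1 × 267 = 267
  C-C: 1 × 339 = 339
  C-H: 5 × 408 = 2040
  H-Br: 1 × 355 = 355
  Σ(formed) = 3001 kJ
ΔH = Σ(broken) − Σ(formed) = 2986 − 3001 = −15 kJ

ΔH ≈ −15 kJ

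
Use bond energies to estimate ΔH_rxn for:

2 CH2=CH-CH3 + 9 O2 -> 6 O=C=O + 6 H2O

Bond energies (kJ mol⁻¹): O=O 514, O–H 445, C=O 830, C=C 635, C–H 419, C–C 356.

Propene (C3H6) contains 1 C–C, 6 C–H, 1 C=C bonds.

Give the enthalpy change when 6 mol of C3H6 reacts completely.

Bonds broken (reactants):
  C–C: 2 × 356 = 712
  C–H: 12 × 419 = 5028
  C=C: 2 × 635 = 1270
  O=O: 9 × 514 = 4626
  Σ(broken) = 11636 kJ
Bonds formed (products):
  C=O: 12 × 830 = 9960
  O–H: 12 × 445 = 5340
  Σ(formed) = 15300 kJ
ΔH = Σ(broken) − Σ(formed) = 11636 − 15300 = −3664 kJ
For 3× the reaction as written: 3 × (−3664) = −10992 kJ

ΔH = −10992 kJ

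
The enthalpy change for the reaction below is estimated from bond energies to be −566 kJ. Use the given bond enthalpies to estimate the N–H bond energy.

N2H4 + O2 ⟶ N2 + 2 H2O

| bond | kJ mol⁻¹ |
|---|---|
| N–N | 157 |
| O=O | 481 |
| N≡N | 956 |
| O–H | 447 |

Let D be the N–H bond energy.
Σ(broken) = 4×D + 1×157 + 1×481 = 638 + 4D
Σ(formed) = 1×956 + 4×447 = 2744
ΔH = Σ(broken) − Σ(formed) = (638 + 4D) − (2744) = −2106 + 4D
Setting this equal to −566 kJ gives 4D = 1540, so D = 385 kJ/mol.

D(N–H) ≈ 385 kJ/mol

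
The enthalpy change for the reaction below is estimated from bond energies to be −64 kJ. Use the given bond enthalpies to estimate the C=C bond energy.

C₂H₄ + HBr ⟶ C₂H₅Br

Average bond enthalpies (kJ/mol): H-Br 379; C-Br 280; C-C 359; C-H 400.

D(C=C) ≈ 596 kJ/mol

Let D be the C=C bond energy.
Σ(broken) = 4×400 + 1×D + 1×379 = 1979 + D
Σ(formed) = 1×280 + 1×359 + 5×400 = 2639
ΔH = Σ(broken) − Σ(formed) = (1979 + D) − (2639) = −660 + D
Setting this equal to −64 kJ gives D = 596 kJ/mol.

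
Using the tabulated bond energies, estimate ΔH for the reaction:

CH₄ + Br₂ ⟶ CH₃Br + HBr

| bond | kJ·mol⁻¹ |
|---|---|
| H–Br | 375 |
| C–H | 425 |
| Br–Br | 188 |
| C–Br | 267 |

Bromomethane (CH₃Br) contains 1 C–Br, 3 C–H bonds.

ΔH ≈ −29 kJ

Bonds broken (reactants):
  Br–Br: 1 × 188 = 188
  C–H: 4 × 425 = 1700
  Σ(broken) = 1888 kJ
Bonds formed (products):
  C–Br: 1 × 267 = 267
  C–H: 3 × 425 = 1275
  H–Br: 1 × 375 = 375
  Σ(formed) = 1917 kJ
ΔH = Σ(broken) − Σ(formed) = 1888 − 1917 = −29 kJ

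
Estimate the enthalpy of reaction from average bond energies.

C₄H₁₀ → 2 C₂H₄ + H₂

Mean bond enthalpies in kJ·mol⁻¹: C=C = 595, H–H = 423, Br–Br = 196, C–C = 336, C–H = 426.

Bonds broken (reactants):
  C–C: 3 × 336 = 1008
  C–H: 10 × 426 = 4260
  Σ(broken) = 5268 kJ
Bonds formed (products):
  C–H: 8 × 426 = 3408
  C=C: 2 × 595 = 1190
  H–H: 1 × 423 = 423
  Σ(formed) = 5021 kJ
ΔH = Σ(broken) − Σ(formed) = 5268 − 5021 = +247 kJ

ΔH ≈ +247 kJ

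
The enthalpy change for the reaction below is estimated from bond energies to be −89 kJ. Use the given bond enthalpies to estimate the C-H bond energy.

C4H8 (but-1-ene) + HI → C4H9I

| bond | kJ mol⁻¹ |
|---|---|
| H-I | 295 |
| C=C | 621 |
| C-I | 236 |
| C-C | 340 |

Let D be the C-H bond energy.
Σ(broken) = 2×340 + 8×D + 1×621 + 1×295 = 1596 + 8D
Σ(formed) = 3×340 + 9×D + 1×236 = 1256 + 9D
ΔH = Σ(broken) − Σ(formed) = (1596 + 8D) − (1256 + 9D) = +340 − D
Setting this equal to −89 kJ gives D = 429 kJ/mol.

D(C-H) ≈ 429 kJ/mol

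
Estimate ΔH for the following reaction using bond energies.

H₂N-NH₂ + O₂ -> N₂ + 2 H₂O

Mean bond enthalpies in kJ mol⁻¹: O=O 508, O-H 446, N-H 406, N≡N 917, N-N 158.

ΔH ≈ −411 kJ

Bonds broken (reactants):
  N-H: 4 × 406 = 1624
  N-N: 1 × 158 = 158
  O=O: 1 × 508 = 508
  Σ(broken) = 2290 kJ
Bonds formed (products):
  N≡N: 1 × 917 = 917
  O-H: 4 × 446 = 1784
  Σ(formed) = 2701 kJ
ΔH = Σ(broken) − Σ(formed) = 2290 − 2701 = −411 kJ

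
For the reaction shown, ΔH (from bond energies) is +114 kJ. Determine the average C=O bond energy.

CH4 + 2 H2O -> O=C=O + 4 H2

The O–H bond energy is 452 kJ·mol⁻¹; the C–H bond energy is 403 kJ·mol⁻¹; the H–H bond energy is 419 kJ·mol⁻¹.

D(C=O) ≈ 815 kJ/mol

Let D be the C=O bond energy.
Σ(broken) = 4×403 + 4×452 = 3420
Σ(formed) = 2×D + 4×419 = 1676 + 2D
ΔH = Σ(broken) − Σ(formed) = (3420) − (1676 + 2D) = +1744 − 2D
Setting this equal to +114 kJ gives 2D = 1630, so D = 815 kJ/mol.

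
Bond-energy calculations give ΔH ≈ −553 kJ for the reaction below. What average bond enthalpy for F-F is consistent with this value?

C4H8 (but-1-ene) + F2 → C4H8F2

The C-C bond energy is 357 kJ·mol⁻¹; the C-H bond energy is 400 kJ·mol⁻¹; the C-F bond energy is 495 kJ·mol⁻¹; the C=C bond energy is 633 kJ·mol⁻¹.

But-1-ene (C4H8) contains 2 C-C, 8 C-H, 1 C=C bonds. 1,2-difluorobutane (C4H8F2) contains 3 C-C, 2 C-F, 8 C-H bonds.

Let D be the F-F bond energy.
Σ(broken) = 2×357 + 8×400 + 1×633 + 1×D = 4547 + D
Σ(formed) = 3×357 + 2×495 + 8×400 = 5261
ΔH = Σ(broken) − Σ(formed) = (4547 + D) − (5261) = −714 + D
Setting this equal to −553 kJ gives D = 161 kJ/mol.

D(F-F) ≈ 161 kJ/mol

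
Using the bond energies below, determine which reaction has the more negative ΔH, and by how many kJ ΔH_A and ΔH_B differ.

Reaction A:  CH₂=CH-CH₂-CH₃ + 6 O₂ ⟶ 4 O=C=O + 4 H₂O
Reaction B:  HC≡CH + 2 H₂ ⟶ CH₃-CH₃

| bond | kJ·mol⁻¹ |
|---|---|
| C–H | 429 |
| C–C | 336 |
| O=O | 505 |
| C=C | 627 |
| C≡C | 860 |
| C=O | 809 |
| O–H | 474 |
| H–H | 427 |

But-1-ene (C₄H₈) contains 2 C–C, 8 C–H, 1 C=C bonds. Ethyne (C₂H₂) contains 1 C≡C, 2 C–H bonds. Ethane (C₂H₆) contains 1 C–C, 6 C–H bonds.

Reaction A, by 2165 kJ

Reaction A:
  Bonds broken (reactants):
    C–C: 2 × 336 = 672
    C–H: 8 × 429 = 3432
    C=C: 1 × 627 = 627
    O=O: 6 × 505 = 3030
    Σ(broken) = 7761 kJ
  Bonds formed (products):
    C=O: 8 × 809 = 6472
    O–H: 8 × 474 = 3792
    Σ(formed) = 10264 kJ
  ΔH_A = 7761 − 10264 = −2503 kJ
Reaction B:
  Bonds broken (reactants):
    C≡C: 1 × 860 = 860
    C–H: 2 × 429 = 858
    H–H: 2 × 427 = 854
    Σ(broken) = 2572 kJ
  Bonds formed (products):
    C–C: 1 × 336 = 336
    C–H: 6 × 429 = 2574
    Σ(formed) = 2910 kJ
  ΔH_B = 2572 − 2910 = −338 kJ
ΔH_A − ΔH_B = −2165 kJ, so reaction A has the more negative ΔH; |ΔH_A − ΔH_B| = 2165 kJ.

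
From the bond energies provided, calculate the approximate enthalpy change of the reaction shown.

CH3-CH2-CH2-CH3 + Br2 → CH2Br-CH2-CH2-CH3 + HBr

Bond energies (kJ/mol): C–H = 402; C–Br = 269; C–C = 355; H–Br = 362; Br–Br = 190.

ΔH ≈ −39 kJ

Bonds broken (reactants):
  Br–Br: 1 × 190 = 190
  C–C: 3 × 355 = 1065
  C–H: 10 × 402 = 4020
  Σ(broken) = 5275 kJ
Bonds formed (products):
  C–Br: 1 × 269 = 269
  C–C: 3 × 355 = 1065
  C–H: 9 × 402 = 3618
  H–Br: 1 × 362 = 362
  Σ(formed) = 5314 kJ
ΔH = Σ(broken) − Σ(formed) = 5275 − 5314 = −39 kJ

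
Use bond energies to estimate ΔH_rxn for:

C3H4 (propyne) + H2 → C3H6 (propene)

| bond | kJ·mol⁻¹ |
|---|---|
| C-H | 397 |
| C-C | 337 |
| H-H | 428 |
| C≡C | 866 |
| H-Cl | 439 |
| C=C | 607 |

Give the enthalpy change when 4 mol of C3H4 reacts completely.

Bonds broken (reactants):
  C≡C: 1 × 866 = 866
  C-C: 1 × 337 = 337
  C-H: 4 × 397 = 1588
  H-H: 1 × 428 = 428
  Σ(broken) = 3219 kJ
Bonds formed (products):
  C-C: 1 × 337 = 337
  C-H: 6 × 397 = 2382
  C=C: 1 × 607 = 607
  Σ(formed) = 3326 kJ
ΔH = Σ(broken) − Σ(formed) = 3219 − 3326 = −107 kJ
For 4× the reaction as written: 4 × (−107) = −428 kJ

ΔH = −428 kJ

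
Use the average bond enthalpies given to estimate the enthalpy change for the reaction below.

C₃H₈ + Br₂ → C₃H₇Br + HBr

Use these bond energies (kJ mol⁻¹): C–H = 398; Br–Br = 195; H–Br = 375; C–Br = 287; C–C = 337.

ΔH ≈ −69 kJ

Bonds broken (reactants):
  Br–Br: 1 × 195 = 195
  C–C: 2 × 337 = 674
  C–H: 8 × 398 = 3184
  Σ(broken) = 4053 kJ
Bonds formed (products):
  C–Br: 1 × 287 = 287
  C–C: 2 × 337 = 674
  C–H: 7 × 398 = 2786
  H–Br: 1 × 375 = 375
  Σ(formed) = 4122 kJ
ΔH = Σ(broken) − Σ(formed) = 4053 − 4122 = −69 kJ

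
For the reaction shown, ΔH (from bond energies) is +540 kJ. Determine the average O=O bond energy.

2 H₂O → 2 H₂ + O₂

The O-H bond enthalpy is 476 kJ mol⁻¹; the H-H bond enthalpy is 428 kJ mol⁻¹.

D(O=O) ≈ 508 kJ/mol

Let D be the O=O bond energy.
Σ(broken) = 4×476 = 1904
Σ(formed) = 2×428 + 1×D = 856 + D
ΔH = Σ(broken) − Σ(formed) = (1904) − (856 + D) = +1048 − D
Setting this equal to +540 kJ gives D = 508 kJ/mol.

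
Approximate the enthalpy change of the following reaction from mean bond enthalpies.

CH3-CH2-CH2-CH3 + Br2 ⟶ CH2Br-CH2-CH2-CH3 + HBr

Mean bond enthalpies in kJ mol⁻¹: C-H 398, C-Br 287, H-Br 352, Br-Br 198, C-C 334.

Bonds broken (reactants):
  Br-Br: 1 × 198 = 198
  C-C: 3 × 334 = 1002
  C-H: 10 × 398 = 3980
  Σ(broken) = 5180 kJ
Bonds formed (products):
  C-Br: 1 × 287 = 287
  C-C: 3 × 334 = 1002
  C-H: 9 × 398 = 3582
  H-Br: 1 × 352 = 352
  Σ(formed) = 5223 kJ
ΔH = Σ(broken) − Σ(formed) = 5180 − 5223 = −43 kJ

ΔH ≈ −43 kJ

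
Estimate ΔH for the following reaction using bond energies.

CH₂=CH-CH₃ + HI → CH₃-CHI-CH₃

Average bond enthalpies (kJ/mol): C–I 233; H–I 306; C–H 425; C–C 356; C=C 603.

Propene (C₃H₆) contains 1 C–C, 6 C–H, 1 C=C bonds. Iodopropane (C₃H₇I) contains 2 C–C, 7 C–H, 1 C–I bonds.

Bonds broken (reactants):
  C–C: 1 × 356 = 356
  C–H: 6 × 425 = 2550
  C=C: 1 × 603 = 603
  H–I: 1 × 306 = 306
  Σ(broken) = 3815 kJ
Bonds formed (products):
  C–C: 2 × 356 = 712
  C–H: 7 × 425 = 2975
  C–I: 1 × 233 = 233
  Σ(formed) = 3920 kJ
ΔH = Σ(broken) − Σ(formed) = 3815 − 3920 = −105 kJ

ΔH ≈ −105 kJ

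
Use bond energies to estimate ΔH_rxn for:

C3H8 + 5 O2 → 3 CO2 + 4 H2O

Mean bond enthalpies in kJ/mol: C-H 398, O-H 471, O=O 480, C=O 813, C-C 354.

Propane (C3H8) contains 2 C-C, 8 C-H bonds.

ΔH ≈ −2354 kJ

Bonds broken (reactants):
  C-C: 2 × 354 = 708
  C-H: 8 × 398 = 3184
  O=O: 5 × 480 = 2400
  Σ(broken) = 6292 kJ
Bonds formed (products):
  C=O: 6 × 813 = 4878
  O-H: 8 × 471 = 3768
  Σ(formed) = 8646 kJ
ΔH = Σ(broken) − Σ(formed) = 6292 − 8646 = −2354 kJ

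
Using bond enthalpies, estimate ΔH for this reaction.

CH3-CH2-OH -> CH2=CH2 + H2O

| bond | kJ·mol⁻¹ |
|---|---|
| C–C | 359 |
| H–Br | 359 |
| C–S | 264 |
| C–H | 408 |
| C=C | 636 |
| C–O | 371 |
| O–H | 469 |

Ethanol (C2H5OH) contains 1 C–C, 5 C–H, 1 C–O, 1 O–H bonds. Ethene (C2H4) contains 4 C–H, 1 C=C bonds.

ΔH ≈ +33 kJ

Bonds broken (reactants):
  C–C: 1 × 359 = 359
  C–H: 5 × 408 = 2040
  C–O: 1 × 371 = 371
  O–H: 1 × 469 = 469
  Σ(broken) = 3239 kJ
Bonds formed (products):
  C–H: 4 × 408 = 1632
  C=C: 1 × 636 = 636
  O–H: 2 × 469 = 938
  Σ(formed) = 3206 kJ
ΔH = Σ(broken) − Σ(formed) = 3239 − 3206 = +33 kJ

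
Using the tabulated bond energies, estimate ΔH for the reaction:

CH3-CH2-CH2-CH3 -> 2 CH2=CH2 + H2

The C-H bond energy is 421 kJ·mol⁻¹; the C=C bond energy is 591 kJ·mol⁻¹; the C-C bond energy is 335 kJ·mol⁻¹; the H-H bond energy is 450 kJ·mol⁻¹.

Bonds broken (reactants):
  C-C: 3 × 335 = 1005
  C-H: 10 × 421 = 4210
  Σ(broken) = 5215 kJ
Bonds formed (products):
  C-H: 8 × 421 = 3368
  C=C: 2 × 591 = 1182
  H-H: 1 × 450 = 450
  Σ(formed) = 5000 kJ
ΔH = Σ(broken) − Σ(formed) = 5215 − 5000 = +215 kJ

ΔH ≈ +215 kJ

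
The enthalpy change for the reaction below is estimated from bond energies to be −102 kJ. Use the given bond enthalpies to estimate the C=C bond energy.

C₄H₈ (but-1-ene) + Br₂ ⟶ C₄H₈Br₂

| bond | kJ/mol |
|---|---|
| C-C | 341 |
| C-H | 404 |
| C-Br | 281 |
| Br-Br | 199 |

Let D be the C=C bond energy.
Σ(broken) = 1×199 + 2×341 + 8×404 + 1×D = 4113 + D
Σ(formed) = 2×281 + 3×341 + 8×404 = 4817
ΔH = Σ(broken) − Σ(formed) = (4113 + D) − (4817) = −704 + D
Setting this equal to −102 kJ gives D = 602 kJ/mol.

D(C=C) ≈ 602 kJ/mol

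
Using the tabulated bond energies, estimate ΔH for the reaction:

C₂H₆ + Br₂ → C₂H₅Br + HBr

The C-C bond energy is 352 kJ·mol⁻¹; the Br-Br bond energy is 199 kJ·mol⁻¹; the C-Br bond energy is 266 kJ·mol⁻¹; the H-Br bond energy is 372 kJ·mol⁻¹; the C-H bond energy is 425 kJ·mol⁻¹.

ΔH ≈ −14 kJ

Bonds broken (reactants):
  Br-Br: 1 × 199 = 199
  C-C: 1 × 352 = 352
  C-H: 6 × 425 = 2550
  Σ(broken) = 3101 kJ
Bonds formed (products):
  C-Br: 1 × 266 = 266
  C-C: 1 × 352 = 352
  C-H: 5 × 425 = 2125
  H-Br: 1 × 372 = 372
  Σ(formed) = 3115 kJ
ΔH = Σ(broken) − Σ(formed) = 3101 − 3115 = −14 kJ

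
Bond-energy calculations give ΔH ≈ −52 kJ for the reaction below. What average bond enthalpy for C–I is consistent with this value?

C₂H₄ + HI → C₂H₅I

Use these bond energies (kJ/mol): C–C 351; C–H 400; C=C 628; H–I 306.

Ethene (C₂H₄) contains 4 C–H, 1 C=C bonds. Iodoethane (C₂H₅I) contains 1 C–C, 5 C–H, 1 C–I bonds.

D(C–I) ≈ 235 kJ/mol

Let D be the C–I bond energy.
Σ(broken) = 4×400 + 1×628 + 1×306 = 2534
Σ(formed) = 1×351 + 5×400 + 1×D = 2351 + D
ΔH = Σ(broken) − Σ(formed) = (2534) − (2351 + D) = +183 − D
Setting this equal to −52 kJ gives D = 235 kJ/mol.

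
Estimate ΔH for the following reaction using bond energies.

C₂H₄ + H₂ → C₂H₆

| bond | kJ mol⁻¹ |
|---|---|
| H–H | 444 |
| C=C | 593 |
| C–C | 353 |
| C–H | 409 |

Bonds broken (reactants):
  C–H: 4 × 409 = 1636
  C=C: 1 × 593 = 593
  H–H: 1 × 444 = 444
  Σ(broken) = 2673 kJ
Bonds formed (products):
  C–C: 1 × 353 = 353
  C–H: 6 × 409 = 2454
  Σ(formed) = 2807 kJ
ΔH = Σ(broken) − Σ(formed) = 2673 − 2807 = −134 kJ

ΔH ≈ −134 kJ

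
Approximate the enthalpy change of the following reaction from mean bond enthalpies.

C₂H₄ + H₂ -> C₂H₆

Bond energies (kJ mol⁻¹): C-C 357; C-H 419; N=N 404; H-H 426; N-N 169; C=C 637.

ΔH ≈ −132 kJ

Bonds broken (reactants):
  C-H: 4 × 419 = 1676
  C=C: 1 × 637 = 637
  H-H: 1 × 426 = 426
  Σ(broken) = 2739 kJ
Bonds formed (products):
  C-C: 1 × 357 = 357
  C-H: 6 × 419 = 2514
  Σ(formed) = 2871 kJ
ΔH = Σ(broken) − Σ(formed) = 2739 − 2871 = −132 kJ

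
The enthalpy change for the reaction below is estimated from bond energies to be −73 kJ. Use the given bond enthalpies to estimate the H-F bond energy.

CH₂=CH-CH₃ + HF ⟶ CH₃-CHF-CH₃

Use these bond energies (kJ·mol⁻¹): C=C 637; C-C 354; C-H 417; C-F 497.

D(H-F) ≈ 558 kJ/mol

Let D be the H-F bond energy.
Σ(broken) = 1×354 + 6×417 + 1×637 + 1×D = 3493 + D
Σ(formed) = 2×354 + 1×497 + 7×417 = 4124
ΔH = Σ(broken) − Σ(formed) = (3493 + D) − (4124) = −631 + D
Setting this equal to −73 kJ gives D = 558 kJ/mol.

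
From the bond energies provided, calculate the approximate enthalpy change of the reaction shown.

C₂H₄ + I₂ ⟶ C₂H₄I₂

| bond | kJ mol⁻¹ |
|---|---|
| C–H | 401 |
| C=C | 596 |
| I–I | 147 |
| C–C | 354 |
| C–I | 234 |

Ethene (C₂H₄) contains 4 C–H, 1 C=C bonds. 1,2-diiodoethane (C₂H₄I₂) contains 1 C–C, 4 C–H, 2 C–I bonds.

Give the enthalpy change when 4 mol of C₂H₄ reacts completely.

Bonds broken (reactants):
  C–H: 4 × 401 = 1604
  C=C: 1 × 596 = 596
  I–I: 1 × 147 = 147
  Σ(broken) = 2347 kJ
Bonds formed (products):
  C–C: 1 × 354 = 354
  C–H: 4 × 401 = 1604
  C–I: 2 × 234 = 468
  Σ(formed) = 2426 kJ
ΔH = Σ(broken) − Σ(formed) = 2347 − 2426 = −79 kJ
For 4× the reaction as written: 4 × (−79) = −316 kJ

ΔH = −316 kJ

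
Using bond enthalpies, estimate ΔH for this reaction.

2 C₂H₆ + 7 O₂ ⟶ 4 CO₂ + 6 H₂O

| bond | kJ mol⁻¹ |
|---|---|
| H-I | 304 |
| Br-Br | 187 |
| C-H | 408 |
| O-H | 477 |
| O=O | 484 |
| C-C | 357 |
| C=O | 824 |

Bonds broken (reactants):
  C-C: 2 × 357 = 714
  C-H: 12 × 408 = 4896
  O=O: 7 × 484 = 3388
  Σ(broken) = 8998 kJ
Bonds formed (products):
  C=O: 8 × 824 = 6592
  O-H: 12 × 477 = 5724
  Σ(formed) = 12316 kJ
ΔH = Σ(broken) − Σ(formed) = 8998 − 12316 = −3318 kJ

ΔH ≈ −3318 kJ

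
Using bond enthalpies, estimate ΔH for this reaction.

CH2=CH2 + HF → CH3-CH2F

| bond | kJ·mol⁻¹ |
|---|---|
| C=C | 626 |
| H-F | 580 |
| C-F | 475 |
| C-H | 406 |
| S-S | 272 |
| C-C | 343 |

Bonds broken (reactants):
  C-H: 4 × 406 = 1624
  C=C: 1 × 626 = 626
  H-F: 1 × 580 = 580
  Σ(broken) = 2830 kJ
Bonds formed (products):
  C-C: 1 × 343 = 343
  C-F: 1 × 475 = 475
  C-H: 5 × 406 = 2030
  Σ(formed) = 2848 kJ
ΔH = Σ(broken) − Σ(formed) = 2830 − 2848 = −18 kJ

ΔH ≈ −18 kJ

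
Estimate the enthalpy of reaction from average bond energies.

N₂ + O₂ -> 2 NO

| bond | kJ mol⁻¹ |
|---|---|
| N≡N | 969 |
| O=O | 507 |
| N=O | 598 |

ΔH ≈ +280 kJ

Bonds broken (reactants):
  N≡N: 1 × 969 = 969
  O=O: 1 × 507 = 507
  Σ(broken) = 1476 kJ
Bonds formed (products):
  N=O: 2 × 598 = 1196
  Σ(formed) = 1196 kJ
ΔH = Σ(broken) − Σ(formed) = 1476 − 1196 = +280 kJ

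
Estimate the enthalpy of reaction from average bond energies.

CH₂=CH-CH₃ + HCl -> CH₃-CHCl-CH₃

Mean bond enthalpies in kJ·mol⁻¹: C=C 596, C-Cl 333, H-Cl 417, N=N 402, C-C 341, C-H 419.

ΔH ≈ −80 kJ

Bonds broken (reactants):
  C-C: 1 × 341 = 341
  C-H: 6 × 419 = 2514
  C=C: 1 × 596 = 596
  H-Cl: 1 × 417 = 417
  Σ(broken) = 3868 kJ
Bonds formed (products):
  C-C: 2 × 341 = 682
  C-Cl: 1 × 333 = 333
  C-H: 7 × 419 = 2933
  Σ(formed) = 3948 kJ
ΔH = Σ(broken) − Σ(formed) = 3868 − 3948 = −80 kJ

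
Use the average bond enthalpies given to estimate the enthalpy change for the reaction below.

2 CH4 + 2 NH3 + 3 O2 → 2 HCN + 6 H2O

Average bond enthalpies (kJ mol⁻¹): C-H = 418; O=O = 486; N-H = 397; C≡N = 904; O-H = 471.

ΔH ≈ −1112 kJ

Bonds broken (reactants):
  C-H: 8 × 418 = 3344
  N-H: 6 × 397 = 2382
  O=O: 3 × 486 = 1458
  Σ(broken) = 7184 kJ
Bonds formed (products):
  C≡N: 2 × 904 = 1808
  C-H: 2 × 418 = 836
  O-H: 12 × 471 = 5652
  Σ(formed) = 8296 kJ
ΔH = Σ(broken) − Σ(formed) = 7184 − 8296 = −1112 kJ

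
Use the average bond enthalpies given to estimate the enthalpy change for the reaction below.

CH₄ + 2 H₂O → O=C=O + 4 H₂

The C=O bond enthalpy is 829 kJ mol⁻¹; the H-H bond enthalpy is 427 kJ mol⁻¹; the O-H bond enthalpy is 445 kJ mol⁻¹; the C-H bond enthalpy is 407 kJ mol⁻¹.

Bonds broken (reactants):
  C-H: 4 × 407 = 1628
  O-H: 4 × 445 = 1780
  Σ(broken) = 3408 kJ
Bonds formed (products):
  C=O: 2 × 829 = 1658
  H-H: 4 × 427 = 1708
  Σ(formed) = 3366 kJ
ΔH = Σ(broken) − Σ(formed) = 3408 − 3366 = +42 kJ

ΔH ≈ +42 kJ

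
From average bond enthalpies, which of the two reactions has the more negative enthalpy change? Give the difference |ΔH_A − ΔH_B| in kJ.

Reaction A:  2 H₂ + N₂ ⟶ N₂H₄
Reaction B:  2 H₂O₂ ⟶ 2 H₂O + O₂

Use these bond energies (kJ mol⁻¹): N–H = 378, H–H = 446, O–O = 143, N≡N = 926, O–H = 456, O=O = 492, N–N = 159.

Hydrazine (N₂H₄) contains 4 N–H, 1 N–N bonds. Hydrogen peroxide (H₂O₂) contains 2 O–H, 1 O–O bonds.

Reaction B, by 353 kJ

Reaction A:
  Bonds broken (reactants):
    H–H: 2 × 446 = 892
    N≡N: 1 × 926 = 926
    Σ(broken) = 1818 kJ
  Bonds formed (products):
    N–H: 4 × 378 = 1512
    N–N: 1 × 159 = 159
    Σ(formed) = 1671 kJ
  ΔH_A = 1818 − 1671 = +147 kJ
Reaction B:
  Bonds broken (reactants):
    O–H: 4 × 456 = 1824
    O–O: 2 × 143 = 286
    Σ(broken) = 2110 kJ
  Bonds formed (products):
    O–H: 4 × 456 = 1824
    O=O: 1 × 492 = 492
    Σ(formed) = 2316 kJ
  ΔH_B = 2110 − 2316 = −206 kJ
ΔH_A − ΔH_B = +353 kJ, so reaction B has the more negative ΔH; |ΔH_A − ΔH_B| = 353 kJ.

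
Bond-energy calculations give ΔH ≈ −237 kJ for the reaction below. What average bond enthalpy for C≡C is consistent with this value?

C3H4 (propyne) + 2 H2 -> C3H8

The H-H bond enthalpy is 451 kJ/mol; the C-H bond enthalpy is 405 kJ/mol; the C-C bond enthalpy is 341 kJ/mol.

Let D be the C≡C bond energy.
Σ(broken) = 1×D + 1×341 + 4×405 + 2×451 = 2863 + D
Σ(formed) = 2×341 + 8×405 = 3922
ΔH = Σ(broken) − Σ(formed) = (2863 + D) − (3922) = −1059 + D
Setting this equal to −237 kJ gives D = 822 kJ/mol.

D(C≡C) ≈ 822 kJ/mol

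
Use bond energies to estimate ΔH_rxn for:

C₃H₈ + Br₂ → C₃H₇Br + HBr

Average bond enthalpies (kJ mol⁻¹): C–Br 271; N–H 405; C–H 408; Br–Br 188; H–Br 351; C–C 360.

Bonds broken (reactants):
  Br–Br: 1 × 188 = 188
  C–C: 2 × 360 = 720
  C–H: 8 × 408 = 3264
  Σ(broken) = 4172 kJ
Bonds formed (products):
  C–Br: 1 × 271 = 271
  C–C: 2 × 360 = 720
  C–H: 7 × 408 = 2856
  H–Br: 1 × 351 = 351
  Σ(formed) = 4198 kJ
ΔH = Σ(broken) − Σ(formed) = 4172 − 4198 = −26 kJ

ΔH ≈ −26 kJ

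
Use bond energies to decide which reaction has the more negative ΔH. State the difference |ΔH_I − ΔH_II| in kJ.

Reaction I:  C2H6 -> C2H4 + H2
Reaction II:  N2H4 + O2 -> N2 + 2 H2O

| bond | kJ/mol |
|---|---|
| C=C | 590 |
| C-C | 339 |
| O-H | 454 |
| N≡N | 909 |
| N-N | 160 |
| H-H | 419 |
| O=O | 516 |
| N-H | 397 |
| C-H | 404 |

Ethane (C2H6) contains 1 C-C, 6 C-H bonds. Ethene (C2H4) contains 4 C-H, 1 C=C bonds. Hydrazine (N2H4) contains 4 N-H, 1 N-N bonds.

Reaction II, by 599 kJ

Reaction I:
  Bonds broken (reactants):
    C-C: 1 × 339 = 339
    C-H: 6 × 404 = 2424
    Σ(broken) = 2763 kJ
  Bonds formed (products):
    C-H: 4 × 404 = 1616
    C=C: 1 × 590 = 590
    H-H: 1 × 419 = 419
    Σ(formed) = 2625 kJ
  ΔH_I = 2763 − 2625 = +138 kJ
Reaction II:
  Bonds broken (reactants):
    N-H: 4 × 397 = 1588
    N-N: 1 × 160 = 160
    O=O: 1 × 516 = 516
    Σ(broken) = 2264 kJ
  Bonds formed (products):
    N≡N: 1 × 909 = 909
    O-H: 4 × 454 = 1816
    Σ(formed) = 2725 kJ
  ΔH_II = 2264 − 2725 = −461 kJ
ΔH_I − ΔH_II = +599 kJ, so reaction II has the more negative ΔH; |ΔH_I − ΔH_II| = 599 kJ.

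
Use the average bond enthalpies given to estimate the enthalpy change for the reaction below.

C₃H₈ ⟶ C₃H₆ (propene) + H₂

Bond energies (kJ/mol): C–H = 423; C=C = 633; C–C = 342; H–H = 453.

ΔH ≈ +102 kJ

Bonds broken (reactants):
  C–C: 2 × 342 = 684
  C–H: 8 × 423 = 3384
  Σ(broken) = 4068 kJ
Bonds formed (products):
  C–C: 1 × 342 = 342
  C–H: 6 × 423 = 2538
  C=C: 1 × 633 = 633
  H–H: 1 × 453 = 453
  Σ(formed) = 3966 kJ
ΔH = Σ(broken) − Σ(formed) = 4068 − 3966 = +102 kJ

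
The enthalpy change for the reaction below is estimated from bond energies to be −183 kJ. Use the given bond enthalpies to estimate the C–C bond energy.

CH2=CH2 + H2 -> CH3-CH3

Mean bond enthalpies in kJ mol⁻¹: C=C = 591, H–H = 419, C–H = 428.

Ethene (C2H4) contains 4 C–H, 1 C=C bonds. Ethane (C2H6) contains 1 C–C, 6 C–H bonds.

Let D be the C–C bond energy.
Σ(broken) = 4×428 + 1×591 + 1×419 = 2722
Σ(formed) = 1×D + 6×428 = 2568 + D
ΔH = Σ(broken) − Σ(formed) = (2722) − (2568 + D) = +154 − D
Setting this equal to −183 kJ gives D = 337 kJ/mol.

D(C–C) ≈ 337 kJ/mol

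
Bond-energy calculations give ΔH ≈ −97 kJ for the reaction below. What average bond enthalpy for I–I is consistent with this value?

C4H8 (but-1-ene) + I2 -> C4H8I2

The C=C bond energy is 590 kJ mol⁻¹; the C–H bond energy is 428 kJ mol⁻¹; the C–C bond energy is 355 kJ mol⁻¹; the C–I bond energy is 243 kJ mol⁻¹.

Let D be the I–I bond energy.
Σ(broken) = 2×355 + 8×428 + 1×590 + 1×D = 4724 + D
Σ(formed) = 3×355 + 8×428 + 2×243 = 4975
ΔH = Σ(broken) − Σ(formed) = (4724 + D) − (4975) = −251 + D
Setting this equal to −97 kJ gives D = 154 kJ/mol.

D(I–I) ≈ 154 kJ/mol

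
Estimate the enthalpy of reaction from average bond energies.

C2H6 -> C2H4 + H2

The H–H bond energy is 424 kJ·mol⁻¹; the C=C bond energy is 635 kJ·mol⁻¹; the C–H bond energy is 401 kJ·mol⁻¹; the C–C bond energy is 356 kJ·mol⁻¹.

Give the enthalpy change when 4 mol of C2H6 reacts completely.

ΔH = +396 kJ

Bonds broken (reactants):
  C–C: 1 × 356 = 356
  C–H: 6 × 401 = 2406
  Σ(broken) = 2762 kJ
Bonds formed (products):
  C–H: 4 × 401 = 1604
  C=C: 1 × 635 = 635
  H–H: 1 × 424 = 424
  Σ(formed) = 2663 kJ
ΔH = Σ(broken) − Σ(formed) = 2762 − 2663 = +99 kJ
For 4× the reaction as written: 4 × (+99) = +396 kJ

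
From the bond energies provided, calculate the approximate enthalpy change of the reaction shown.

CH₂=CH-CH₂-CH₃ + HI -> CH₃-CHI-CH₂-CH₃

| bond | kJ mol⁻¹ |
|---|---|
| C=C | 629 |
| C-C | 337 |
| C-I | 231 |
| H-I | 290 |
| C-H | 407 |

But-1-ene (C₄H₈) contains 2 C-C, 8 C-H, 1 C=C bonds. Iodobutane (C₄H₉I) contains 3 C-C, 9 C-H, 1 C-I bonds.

Bonds broken (reactants):
  C-C: 2 × 337 = 674
  C-H: 8 × 407 = 3256
  C=C: 1 × 629 = 629
  H-I: 1 × 290 = 290
  Σ(broken) = 4849 kJ
Bonds formed (products):
  C-C: 3 × 337 = 1011
  C-H: 9 × 407 = 3663
  C-I: 1 × 231 = 231
  Σ(formed) = 4905 kJ
ΔH = Σ(broken) − Σ(formed) = 4849 − 4905 = −56 kJ

ΔH ≈ −56 kJ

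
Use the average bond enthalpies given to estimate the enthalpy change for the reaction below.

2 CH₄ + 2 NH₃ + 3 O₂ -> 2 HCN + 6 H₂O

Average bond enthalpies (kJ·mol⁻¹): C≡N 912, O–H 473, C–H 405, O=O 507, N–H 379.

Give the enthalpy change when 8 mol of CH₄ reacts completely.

ΔH = −5100 kJ

Bonds broken (reactants):
  C–H: 8 × 405 = 3240
  N–H: 6 × 379 = 2274
  O=O: 3 × 507 = 1521
  Σ(broken) = 7035 kJ
Bonds formed (products):
  C≡N: 2 × 912 = 1824
  C–H: 2 × 405 = 810
  O–H: 12 × 473 = 5676
  Σ(formed) = 8310 kJ
ΔH = Σ(broken) − Σ(formed) = 7035 − 8310 = −1275 kJ
For 4× the reaction as written: 4 × (−1275) = −5100 kJ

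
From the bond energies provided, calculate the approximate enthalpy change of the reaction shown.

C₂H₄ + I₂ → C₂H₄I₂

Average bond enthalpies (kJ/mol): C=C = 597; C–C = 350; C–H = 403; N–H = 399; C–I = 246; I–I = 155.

ΔH ≈ −90 kJ

Bonds broken (reactants):
  C–H: 4 × 403 = 1612
  C=C: 1 × 597 = 597
  I–I: 1 × 155 = 155
  Σ(broken) = 2364 kJ
Bonds formed (products):
  C–C: 1 × 350 = 350
  C–H: 4 × 403 = 1612
  C–I: 2 × 246 = 492
  Σ(formed) = 2454 kJ
ΔH = Σ(broken) − Σ(formed) = 2364 − 2454 = −90 kJ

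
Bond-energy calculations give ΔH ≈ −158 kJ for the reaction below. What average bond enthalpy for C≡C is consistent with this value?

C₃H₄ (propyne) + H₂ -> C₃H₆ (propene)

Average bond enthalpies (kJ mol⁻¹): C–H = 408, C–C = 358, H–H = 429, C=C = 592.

Let D be the C≡C bond energy.
Σ(broken) = 1×D + 1×358 + 4×408 + 1×429 = 2419 + D
Σ(formed) = 1×358 + 6×408 + 1×592 = 3398
ΔH = Σ(broken) − Σ(formed) = (2419 + D) − (3398) = −979 + D
Setting this equal to −158 kJ gives D = 821 kJ/mol.

D(C≡C) ≈ 821 kJ/mol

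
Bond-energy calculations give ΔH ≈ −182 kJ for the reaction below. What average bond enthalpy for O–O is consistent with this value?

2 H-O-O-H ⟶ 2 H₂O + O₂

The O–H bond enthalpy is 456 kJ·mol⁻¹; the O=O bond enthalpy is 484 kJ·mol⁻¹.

D(O–O) ≈ 151 kJ/mol

Let D be the O–O bond energy.
Σ(broken) = 4×456 + 2×D = 1824 + 2D
Σ(formed) = 4×456 + 1×484 = 2308
ΔH = Σ(broken) − Σ(formed) = (1824 + 2D) − (2308) = −484 + 2D
Setting this equal to −182 kJ gives 2D = 302, so D = 151 kJ/mol.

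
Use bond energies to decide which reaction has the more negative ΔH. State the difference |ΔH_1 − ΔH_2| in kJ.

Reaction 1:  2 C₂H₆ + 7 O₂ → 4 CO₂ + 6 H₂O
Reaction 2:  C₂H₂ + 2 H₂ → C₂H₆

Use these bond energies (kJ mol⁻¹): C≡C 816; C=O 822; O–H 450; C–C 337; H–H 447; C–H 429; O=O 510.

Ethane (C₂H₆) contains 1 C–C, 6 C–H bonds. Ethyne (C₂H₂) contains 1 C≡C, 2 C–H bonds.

Reaction 1:
  Bonds broken (reactants):
    C–C: 2 × 337 = 674
    C–H: 12 × 429 = 5148
    O=O: 7 × 510 = 3570
    Σ(broken) = 9392 kJ
  Bonds formed (products):
    C=O: 8 × 822 = 6576
    O–H: 12 × 450 = 5400
    Σ(formed) = 11976 kJ
  ΔH_1 = 9392 − 11976 = −2584 kJ
Reaction 2:
  Bonds broken (reactants):
    C≡C: 1 × 816 = 816
    C–H: 2 × 429 = 858
    H–H: 2 × 447 = 894
    Σ(broken) = 2568 kJ
  Bonds formed (products):
    C–C: 1 × 337 = 337
    C–H: 6 × 429 = 2574
    Σ(formed) = 2911 kJ
  ΔH_2 = 2568 − 2911 = −343 kJ
ΔH_1 − ΔH_2 = −2241 kJ, so reaction 1 has the more negative ΔH; |ΔH_1 − ΔH_2| = 2241 kJ.

Reaction 1, by 2241 kJ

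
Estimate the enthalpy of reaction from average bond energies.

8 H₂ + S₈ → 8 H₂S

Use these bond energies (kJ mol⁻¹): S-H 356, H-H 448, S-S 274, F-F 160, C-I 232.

Bonds broken (reactants):
  H-H: 8 × 448 = 3584
  S-S: 8 × 274 = 2192
  Σ(broken) = 5776 kJ
Bonds formed (products):
  S-H: 16 × 356 = 5696
  Σ(formed) = 5696 kJ
ΔH = Σ(broken) − Σ(formed) = 5776 − 5696 = +80 kJ

ΔH ≈ +80 kJ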